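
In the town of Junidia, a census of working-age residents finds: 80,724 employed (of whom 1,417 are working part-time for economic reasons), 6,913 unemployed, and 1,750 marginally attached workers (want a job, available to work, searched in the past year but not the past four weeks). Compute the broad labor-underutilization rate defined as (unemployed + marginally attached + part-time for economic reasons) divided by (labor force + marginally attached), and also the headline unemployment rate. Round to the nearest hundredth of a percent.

Broad underutilization rate ≈ 11.28%; headline unemployment rate ≈ 7.89%.

Labor force = 80,724 + 6,913 = 87,637.
Numerator = 6,913 + 1,750 + 1,417 = 10,080.
Denominator = 87,637 + 1,750 = 89,387.
Broad rate = 10,080 / 89,387 = 11.28%.
Headline unemployment rate = 6,913 / 87,637 = 7.89%.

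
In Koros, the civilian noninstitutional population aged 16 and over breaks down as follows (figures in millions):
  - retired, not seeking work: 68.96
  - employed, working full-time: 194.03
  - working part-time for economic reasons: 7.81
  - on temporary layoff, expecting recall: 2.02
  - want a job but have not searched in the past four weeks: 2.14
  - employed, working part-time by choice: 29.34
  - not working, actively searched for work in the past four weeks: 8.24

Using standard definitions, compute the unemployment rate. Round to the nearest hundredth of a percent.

Employed = 194.03 + 7.81 + 29.34 = 231.18 million (anyone who worked, including part-time for economic reasons, counts as employed).
Unemployed = 2.02 + 8.24 = 10.26 million (jobless and actively searching, or on temporary layoff).
Labor force = 231.18 + 10.26 = 241.44 million.
Unemployment rate = 10.26 / 241.44 = 4.25%.

Unemployment rate ≈ 4.25%.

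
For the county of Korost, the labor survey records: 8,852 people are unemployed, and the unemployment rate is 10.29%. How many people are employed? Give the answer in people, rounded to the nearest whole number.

Labor force = U / u = 8,852 / 0.1029 ≈ 86,025.
Employed = labor force − unemployed = 86,025 − 8,852 = 77,173.

About 77,173 are employed.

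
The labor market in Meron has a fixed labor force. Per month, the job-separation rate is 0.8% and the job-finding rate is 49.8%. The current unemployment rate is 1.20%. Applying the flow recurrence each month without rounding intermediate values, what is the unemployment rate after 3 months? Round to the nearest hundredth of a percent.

Unemployment rate after three months ≈ 1.54%.

With a fixed labor force, u_{t+1} = u_t + s·(1−u_t) − f·u_t = u_t·(1−s−f) + s.
Here 1−s−f = 0.494 and s = 0.008.
u_1 = 0.012000 × 0.494 + 0.008 = 0.013928.
u_2 = 0.013928 × 0.494 + 0.008 = 0.014880.
u_3 = 0.014880 × 0.494 + 0.008 = 0.015351.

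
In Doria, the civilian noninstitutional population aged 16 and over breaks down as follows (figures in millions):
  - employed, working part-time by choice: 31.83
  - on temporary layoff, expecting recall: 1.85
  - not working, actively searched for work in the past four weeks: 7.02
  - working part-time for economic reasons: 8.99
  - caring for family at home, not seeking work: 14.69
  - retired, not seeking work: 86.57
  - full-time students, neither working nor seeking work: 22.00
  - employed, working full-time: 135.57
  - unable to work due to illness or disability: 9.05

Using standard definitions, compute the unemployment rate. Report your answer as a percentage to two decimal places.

Employed = 31.83 + 8.99 + 135.57 = 176.39 million (anyone who worked, including part-time for economic reasons, counts as employed).
Unemployed = 1.85 + 7.02 = 8.87 million (jobless and actively searching, or on temporary layoff).
Labor force = 176.39 + 8.87 = 185.26 million.
Unemployment rate = 8.87 / 185.26 = 4.79%.

Unemployment rate ≈ 4.79%.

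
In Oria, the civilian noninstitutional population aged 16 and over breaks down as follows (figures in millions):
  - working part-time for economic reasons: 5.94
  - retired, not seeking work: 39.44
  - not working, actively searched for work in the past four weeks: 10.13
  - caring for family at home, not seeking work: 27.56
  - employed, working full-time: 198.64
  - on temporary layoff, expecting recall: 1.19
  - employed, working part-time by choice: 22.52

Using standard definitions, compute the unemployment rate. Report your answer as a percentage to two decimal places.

Employed = 5.94 + 198.64 + 22.52 = 227.10 million (anyone who worked, including part-time for economic reasons, counts as employed).
Unemployed = 10.13 + 1.19 = 11.32 million (jobless and actively searching, or on temporary layoff).
Labor force = 227.10 + 11.32 = 238.42 million.
Unemployment rate = 11.32 / 238.42 = 4.75%.

Unemployment rate ≈ 4.75%.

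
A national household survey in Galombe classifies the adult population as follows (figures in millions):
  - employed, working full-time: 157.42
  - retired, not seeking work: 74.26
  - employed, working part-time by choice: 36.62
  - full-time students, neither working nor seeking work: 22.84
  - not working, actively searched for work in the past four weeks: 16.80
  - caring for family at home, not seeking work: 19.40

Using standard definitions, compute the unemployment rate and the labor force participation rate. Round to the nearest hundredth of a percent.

Unemployment rate ≈ 7.97%; labor force participation rate ≈ 64.41%.

Employed = 157.42 + 36.62 = 194.04 million.
Unemployed = 16.80 million.
Labor force = 194.04 + 16.80 = 210.84 million.
Not in labor force = 74.26 + 22.84 + 19.40 = 116.50 million (those not working and not actively searching are outside the labor force).
Civilian working-age population = 210.84 + 116.50 = 327.34 million.
Unemployment rate = 16.80 / 210.84 = 7.97%.
Labor force participation rate = 210.84 / 327.34 = 64.41%.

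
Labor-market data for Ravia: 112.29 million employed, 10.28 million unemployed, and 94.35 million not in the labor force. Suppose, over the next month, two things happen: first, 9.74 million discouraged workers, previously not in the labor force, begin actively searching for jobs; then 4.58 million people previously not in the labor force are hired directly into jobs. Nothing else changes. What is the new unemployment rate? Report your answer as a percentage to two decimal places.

Initially, labor force = 112.29 + 10.28 = 122.57 million, so u = 10.28/122.57 = 8.39%.
After the first change, unemployed and labor force both rise by 9.74 → E = 112.29, U = 20.02, labor force = 132.31 million.
After the second change, employed and labor force both rise by 4.58; unemployed unchanged → E = 116.87, U = 20.02, labor force = 136.89 million.
New unemployment rate = 20.02 / 136.89 = 14.62%.

New unemployment rate ≈ 14.62%.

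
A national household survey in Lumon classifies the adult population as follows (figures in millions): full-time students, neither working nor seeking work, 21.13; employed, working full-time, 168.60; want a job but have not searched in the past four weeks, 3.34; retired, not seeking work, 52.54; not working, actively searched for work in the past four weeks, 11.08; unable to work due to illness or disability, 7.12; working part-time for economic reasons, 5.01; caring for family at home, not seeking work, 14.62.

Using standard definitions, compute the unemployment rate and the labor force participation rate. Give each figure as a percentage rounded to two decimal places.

Unemployment rate ≈ 6.00%; labor force participation rate ≈ 65.16%.

Employed = 168.60 + 5.01 = 173.61 million (anyone who worked, including part-time for economic reasons, counts as employed).
Unemployed = 11.08 million.
Labor force = 173.61 + 11.08 = 184.69 million.
Not in labor force = 21.13 + 3.34 + 52.54 + 7.12 + 14.62 = 98.75 million (those not working and not actively searching are outside the labor force — including those who want a job but have given up searching).
Civilian working-age population = 184.69 + 98.75 = 283.44 million.
Unemployment rate = 11.08 / 184.69 = 6.00%.
Labor force participation rate = 184.69 / 283.44 = 65.16%.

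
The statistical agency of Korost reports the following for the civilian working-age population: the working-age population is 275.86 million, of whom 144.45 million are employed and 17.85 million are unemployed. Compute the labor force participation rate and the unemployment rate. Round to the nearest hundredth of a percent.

Labor force participation rate ≈ 58.83%; unemployment rate ≈ 11.00%.

Labor force = employed + unemployed = 144.45 + 17.85 = 162.30 million.
Unemployment rate = 17.85 / 162.30 = 11.00%.
Labor force participation rate = 162.30 / 275.86 = 58.83%.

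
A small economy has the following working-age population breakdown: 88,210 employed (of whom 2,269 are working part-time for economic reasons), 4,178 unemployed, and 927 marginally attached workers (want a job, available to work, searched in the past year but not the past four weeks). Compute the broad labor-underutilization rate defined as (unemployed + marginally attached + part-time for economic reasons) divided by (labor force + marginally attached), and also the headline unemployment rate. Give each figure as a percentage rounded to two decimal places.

Broad underutilization rate ≈ 7.90%; headline unemployment rate ≈ 4.52%.

Labor force = 88,210 + 4,178 = 92,388.
Numerator = 4,178 + 927 + 2,269 = 7,374.
Denominator = 92,388 + 927 = 93,315.
Broad rate = 7,374 / 93,315 = 7.90%.
Headline unemployment rate = 4,178 / 92,388 = 4.52%.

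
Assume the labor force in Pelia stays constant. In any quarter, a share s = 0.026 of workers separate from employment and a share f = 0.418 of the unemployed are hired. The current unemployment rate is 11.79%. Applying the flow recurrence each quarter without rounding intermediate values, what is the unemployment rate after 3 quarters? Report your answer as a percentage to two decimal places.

With a fixed labor force, u_{t+1} = u_t + s·(1−u_t) − f·u_t = u_t·(1−s−f) + s.
Here 1−s−f = 0.556 and s = 0.026.
u_1 = 0.117900 × 0.556 + 0.026 = 0.091552.
u_2 = 0.091552 × 0.556 + 0.026 = 0.076903.
u_3 = 0.076903 × 0.556 + 0.026 = 0.068758.

Unemployment rate after three quarters ≈ 6.88%.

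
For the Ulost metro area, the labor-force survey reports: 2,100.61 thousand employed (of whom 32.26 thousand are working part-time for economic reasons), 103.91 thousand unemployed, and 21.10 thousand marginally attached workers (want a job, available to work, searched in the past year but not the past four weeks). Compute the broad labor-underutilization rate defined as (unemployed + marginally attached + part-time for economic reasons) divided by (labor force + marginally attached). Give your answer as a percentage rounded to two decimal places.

Labor force = 2,100.61 + 103.91 = 2,204.52 thousand.
Numerator = 103.91 + 21.10 + 32.26 = 157.27 thousand.
Denominator = 2,204.52 + 21.10 = 2,225.62 thousand.
Broad rate = 157.27 / 2,225.62 = 7.07%.

Broad underutilization rate ≈ 7.07%.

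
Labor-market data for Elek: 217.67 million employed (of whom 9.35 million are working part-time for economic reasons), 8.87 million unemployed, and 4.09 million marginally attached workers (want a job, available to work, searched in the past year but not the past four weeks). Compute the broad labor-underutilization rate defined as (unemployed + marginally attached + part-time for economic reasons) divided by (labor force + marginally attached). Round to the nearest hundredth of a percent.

Labor force = 217.67 + 8.87 = 226.54 million.
Numerator = 8.87 + 4.09 + 9.35 = 22.31 million.
Denominator = 226.54 + 4.09 = 230.63 million.
Broad rate = 22.31 / 230.63 = 9.67%.

Broad underutilization rate ≈ 9.67%.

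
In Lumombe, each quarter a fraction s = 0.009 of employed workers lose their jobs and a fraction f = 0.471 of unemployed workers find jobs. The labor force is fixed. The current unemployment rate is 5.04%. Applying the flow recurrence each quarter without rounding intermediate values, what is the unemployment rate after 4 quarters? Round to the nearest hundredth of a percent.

Unemployment rate after four quarters ≈ 2.11%.

With a fixed labor force, u_{t+1} = u_t + s·(1−u_t) − f·u_t = u_t·(1−s−f) + s.
Here 1−s−f = 0.520 and s = 0.009.
u_1 = 0.050400 × 0.520 + 0.009 = 0.035208.
u_2 = 0.035208 × 0.520 + 0.009 = 0.027308.
u_3 = 0.027308 × 0.520 + 0.009 = 0.023200.
u_4 = 0.023200 × 0.520 + 0.009 = 0.021064.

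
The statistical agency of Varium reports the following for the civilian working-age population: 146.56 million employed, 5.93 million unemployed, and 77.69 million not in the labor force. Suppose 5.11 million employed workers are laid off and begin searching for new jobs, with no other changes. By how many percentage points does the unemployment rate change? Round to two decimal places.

Initially, labor force = 146.56 + 5.93 = 152.49 million, so u = 5.93/152.49 = 3.89%.
After the change, employed falls and unemployed rises by 5.11; labor force unchanged → E = 141.45, U = 11.04, labor force = 152.49 million.
New unemployment rate = 11.04 / 152.49 = 7.24%.
Change = 7.24% − 3.89% = +3.35 percentage points.

The unemployment rate changes by +3.35 percentage points.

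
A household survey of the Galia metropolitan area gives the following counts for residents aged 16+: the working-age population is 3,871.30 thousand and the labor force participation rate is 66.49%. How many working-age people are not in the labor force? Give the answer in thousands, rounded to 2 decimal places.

Share not in the labor force = 1 − 0.6649 = 0.3351.
Not in labor force = 0.3351 × 3,871.30 ≈ 1,297.27 thousand.

About 1,297.27 thousand are not in the labor force.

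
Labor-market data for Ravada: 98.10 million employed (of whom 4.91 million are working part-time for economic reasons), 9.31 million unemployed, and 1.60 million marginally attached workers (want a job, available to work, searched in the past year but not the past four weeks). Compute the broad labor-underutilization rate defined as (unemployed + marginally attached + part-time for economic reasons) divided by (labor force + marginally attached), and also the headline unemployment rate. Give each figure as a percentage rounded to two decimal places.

Labor force = 98.10 + 9.31 = 107.41 million.
Numerator = 9.31 + 1.60 + 4.91 = 15.82 million.
Denominator = 107.41 + 1.60 = 109.01 million.
Broad rate = 15.82 / 109.01 = 14.51%.
Headline unemployment rate = 9.31 / 107.41 = 8.67%.

Broad underutilization rate ≈ 14.51%; headline unemployment rate ≈ 8.67%.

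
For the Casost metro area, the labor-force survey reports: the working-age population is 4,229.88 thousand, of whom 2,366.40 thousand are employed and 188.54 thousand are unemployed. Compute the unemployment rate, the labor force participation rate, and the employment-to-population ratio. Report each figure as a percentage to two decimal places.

Unemployment rate ≈ 7.38%; labor force participation rate ≈ 60.40%; employment-population ratio ≈ 55.94%.

Labor force = employed + unemployed = 2,366.40 + 188.54 = 2,554.94 thousand.
Unemployment rate = 188.54 / 2,554.94 = 7.38%.
Labor force participation rate = 2,554.94 / 4,229.88 = 60.40%.
Employment-population ratio = 2,366.40 / 4,229.88 = 55.94%.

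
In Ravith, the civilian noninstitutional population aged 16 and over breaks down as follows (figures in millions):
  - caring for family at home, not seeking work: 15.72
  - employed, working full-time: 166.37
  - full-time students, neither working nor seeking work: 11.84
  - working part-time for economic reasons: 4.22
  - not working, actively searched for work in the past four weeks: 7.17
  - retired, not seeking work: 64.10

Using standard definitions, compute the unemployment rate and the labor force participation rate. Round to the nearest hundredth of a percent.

Unemployment rate ≈ 4.03%; labor force participation rate ≈ 65.98%.

Employed = 166.37 + 4.22 = 170.59 million (anyone who worked, including part-time for economic reasons, counts as employed).
Unemployed = 7.17 million.
Labor force = 170.59 + 7.17 = 177.76 million.
Not in labor force = 15.72 + 11.84 + 64.10 = 91.66 million (those not working and not actively searching are outside the labor force).
Civilian working-age population = 177.76 + 91.66 = 269.42 million.
Unemployment rate = 7.17 / 177.76 = 4.03%.
Labor force participation rate = 177.76 / 269.42 = 65.98%.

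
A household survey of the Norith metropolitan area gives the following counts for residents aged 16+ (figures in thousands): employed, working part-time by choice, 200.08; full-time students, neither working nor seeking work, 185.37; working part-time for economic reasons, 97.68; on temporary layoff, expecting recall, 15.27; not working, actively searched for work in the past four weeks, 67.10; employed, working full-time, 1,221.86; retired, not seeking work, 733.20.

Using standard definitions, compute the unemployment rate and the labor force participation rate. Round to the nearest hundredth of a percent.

Employed = 200.08 + 97.68 + 1,221.86 = 1,519.62 thousand (anyone who worked, including part-time for economic reasons, counts as employed).
Unemployed = 15.27 + 67.10 = 82.37 thousand (jobless and actively searching, or on temporary layoff).
Labor force = 1,519.62 + 82.37 = 1,601.99 thousand.
Not in labor force = 185.37 + 733.20 = 918.57 thousand (those not working and not actively searching are outside the labor force).
Civilian working-age population = 1,601.99 + 918.57 = 2,520.56 thousand.
Unemployment rate = 82.37 / 1,601.99 = 5.14%.
Labor force participation rate = 1,601.99 / 2,520.56 = 63.56%.

Unemployment rate ≈ 5.14%; labor force participation rate ≈ 63.56%.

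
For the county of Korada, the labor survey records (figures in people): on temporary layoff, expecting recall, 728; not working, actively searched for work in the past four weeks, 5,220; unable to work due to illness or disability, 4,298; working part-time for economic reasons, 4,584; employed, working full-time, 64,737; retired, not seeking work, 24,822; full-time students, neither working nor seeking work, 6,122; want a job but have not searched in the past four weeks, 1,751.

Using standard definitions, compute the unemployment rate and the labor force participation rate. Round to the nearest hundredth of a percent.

Employed = 4,584 + 64,737 = 69,321 (anyone who worked, including part-time for economic reasons, counts as employed).
Unemployed = 728 + 5,220 = 5,948 (jobless and actively searching, or on temporary layoff).
Labor force = 69,321 + 5,948 = 75,269.
Not in labor force = 4,298 + 24,822 + 6,122 + 1,751 = 36,993 (those not working and not actively searching are outside the labor force — including those who want a job but have given up searching).
Civilian working-age population = 75,269 + 36,993 = 112,262.
Unemployment rate = 5,948 / 75,269 = 7.90%.
Labor force participation rate = 75,269 / 112,262 = 67.05%.

Unemployment rate ≈ 7.90%; labor force participation rate ≈ 67.05%.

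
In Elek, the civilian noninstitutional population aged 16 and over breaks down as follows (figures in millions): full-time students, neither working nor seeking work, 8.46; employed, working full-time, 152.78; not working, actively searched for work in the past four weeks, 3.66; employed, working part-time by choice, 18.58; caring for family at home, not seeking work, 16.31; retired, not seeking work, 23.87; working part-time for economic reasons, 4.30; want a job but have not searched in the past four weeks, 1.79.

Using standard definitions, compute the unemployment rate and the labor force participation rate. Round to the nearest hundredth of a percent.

Employed = 152.78 + 18.58 + 4.30 = 175.66 million (anyone who worked, including part-time for economic reasons, counts as employed).
Unemployed = 3.66 million.
Labor force = 175.66 + 3.66 = 179.32 million.
Not in labor force = 8.46 + 16.31 + 23.87 + 1.79 = 50.43 million (those not working and not actively searching are outside the labor force — including those who want a job but have given up searching).
Civilian working-age population = 179.32 + 50.43 = 229.75 million.
Unemployment rate = 3.66 / 179.32 = 2.04%.
Labor force participation rate = 179.32 / 229.75 = 78.05%.

Unemployment rate ≈ 2.04%; labor force participation rate ≈ 78.05%.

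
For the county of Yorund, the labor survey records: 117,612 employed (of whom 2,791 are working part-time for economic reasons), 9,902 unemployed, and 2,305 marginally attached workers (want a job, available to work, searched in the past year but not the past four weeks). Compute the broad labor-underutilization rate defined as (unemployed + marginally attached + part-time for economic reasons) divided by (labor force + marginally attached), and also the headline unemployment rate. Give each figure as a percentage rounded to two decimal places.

Broad underutilization rate ≈ 11.55%; headline unemployment rate ≈ 7.77%.

Labor force = 117,612 + 9,902 = 127,514.
Numerator = 9,902 + 2,305 + 2,791 = 14,998.
Denominator = 127,514 + 2,305 = 129,819.
Broad rate = 14,998 / 129,819 = 11.55%.
Headline unemployment rate = 9,902 / 127,514 = 7.77%.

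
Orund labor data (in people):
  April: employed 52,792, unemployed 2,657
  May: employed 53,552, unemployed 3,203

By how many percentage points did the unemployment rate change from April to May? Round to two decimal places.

The unemployment rate changed by +0.85 percentage points.

April: labor force = 52,792 + 2,657 = 55,449; u = 2,657/55,449 = 4.79%.
May: labor force = 53,552 + 3,203 = 56,755; u = 3,203/56,755 = 5.64%.
Change = 5.64% − 4.79% = +0.85 pp.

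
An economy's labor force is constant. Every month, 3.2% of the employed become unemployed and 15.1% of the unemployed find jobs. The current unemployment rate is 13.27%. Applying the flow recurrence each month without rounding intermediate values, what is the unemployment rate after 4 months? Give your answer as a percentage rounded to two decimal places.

Unemployment rate after four months ≈ 15.61%.

With a fixed labor force, u_{t+1} = u_t + s·(1−u_t) − f·u_t = u_t·(1−s−f) + s.
Here 1−s−f = 0.817 and s = 0.032.
u_1 = 0.132700 × 0.817 + 0.032 = 0.140416.
u_2 = 0.140416 × 0.817 + 0.032 = 0.146720.
u_3 = 0.146720 × 0.817 + 0.032 = 0.151870.
u_4 = 0.151870 × 0.817 + 0.032 = 0.156078.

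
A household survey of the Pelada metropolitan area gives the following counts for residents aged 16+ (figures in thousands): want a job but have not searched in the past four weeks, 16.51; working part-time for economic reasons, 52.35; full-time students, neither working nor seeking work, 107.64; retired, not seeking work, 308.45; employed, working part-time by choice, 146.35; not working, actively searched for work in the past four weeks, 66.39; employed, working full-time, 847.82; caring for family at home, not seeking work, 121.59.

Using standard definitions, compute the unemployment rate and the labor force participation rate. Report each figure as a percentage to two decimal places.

Unemployment rate ≈ 5.97%; labor force participation rate ≈ 66.76%.

Employed = 52.35 + 146.35 + 847.82 = 1,046.52 thousand (anyone who worked, including part-time for economic reasons, counts as employed).
Unemployed = 66.39 thousand.
Labor force = 1,046.52 + 66.39 = 1,112.91 thousand.
Not in labor force = 16.51 + 107.64 + 308.45 + 121.59 = 554.19 thousand (those not working and not actively searching are outside the labor force — including those who want a job but have given up searching).
Civilian working-age population = 1,112.91 + 554.19 = 1,667.10 thousand.
Unemployment rate = 66.39 / 1,112.91 = 5.97%.
Labor force participation rate = 1,112.91 / 1,667.10 = 66.76%.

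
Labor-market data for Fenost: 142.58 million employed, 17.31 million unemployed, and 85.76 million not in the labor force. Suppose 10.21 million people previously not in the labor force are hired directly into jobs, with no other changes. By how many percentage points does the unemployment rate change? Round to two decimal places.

The unemployment rate changes by −0.65 percentage points.

Initially, labor force = 142.58 + 17.31 = 159.89 million, so u = 17.31/159.89 = 10.83%.
After the change, employed and labor force both rise by 10.21; unemployed unchanged → E = 152.79, U = 17.31, labor force = 170.10 million.
New unemployment rate = 17.31 / 170.10 = 10.18%.
Change = 10.18% − 10.83% = −0.65 percentage points.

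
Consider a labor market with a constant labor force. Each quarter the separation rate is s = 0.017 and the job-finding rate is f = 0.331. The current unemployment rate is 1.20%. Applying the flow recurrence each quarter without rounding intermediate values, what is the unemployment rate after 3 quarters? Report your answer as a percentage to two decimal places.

With a fixed labor force, u_{t+1} = u_t + s·(1−u_t) − f·u_t = u_t·(1−s−f) + s.
Here 1−s−f = 0.652 and s = 0.017.
u_1 = 0.012000 × 0.652 + 0.017 = 0.024824.
u_2 = 0.024824 × 0.652 + 0.017 = 0.033185.
u_3 = 0.033185 × 0.652 + 0.017 = 0.038637.

Unemployment rate after three quarters ≈ 3.86%.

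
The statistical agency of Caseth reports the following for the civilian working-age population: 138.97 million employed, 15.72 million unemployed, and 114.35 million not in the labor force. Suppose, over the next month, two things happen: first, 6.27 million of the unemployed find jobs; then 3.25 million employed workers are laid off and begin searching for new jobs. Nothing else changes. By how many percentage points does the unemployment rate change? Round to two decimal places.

The unemployment rate changes by −1.95 percentage points.

Initially, labor force = 138.97 + 15.72 = 154.69 million, so u = 15.72/154.69 = 10.16%.
After the first change, unemployed falls and employed rises by 6.27; labor force unchanged → E = 145.24, U = 9.45, labor force = 154.69 million.
After the second change, employed falls and unemployed rises by 3.25; labor force unchanged → E = 141.99, U = 12.70, labor force = 154.69 million.
New unemployment rate = 12.70 / 154.69 = 8.21%.
Change = 8.21% − 10.16% = −1.95 percentage points.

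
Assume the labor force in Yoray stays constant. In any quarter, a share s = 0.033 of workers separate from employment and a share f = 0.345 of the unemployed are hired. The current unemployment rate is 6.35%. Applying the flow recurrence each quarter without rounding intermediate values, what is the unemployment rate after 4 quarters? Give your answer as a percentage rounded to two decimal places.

Unemployment rate after four quarters ≈ 8.37%.

With a fixed labor force, u_{t+1} = u_t + s·(1−u_t) − f·u_t = u_t·(1−s−f) + s.
Here 1−s−f = 0.622 and s = 0.033.
u_1 = 0.063500 × 0.622 + 0.033 = 0.072497.
u_2 = 0.072497 × 0.622 + 0.033 = 0.078093.
u_3 = 0.078093 × 0.622 + 0.033 = 0.081574.
u_4 = 0.081574 × 0.622 + 0.033 = 0.083739.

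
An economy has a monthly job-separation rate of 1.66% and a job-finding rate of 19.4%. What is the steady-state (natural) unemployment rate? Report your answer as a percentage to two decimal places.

Steady-state unemployment rate ≈ 7.88%.

At steady state the flows balance: s·E = f·U, so U/(E+U) = s/(s+f).
u* = 1.66 / (1.66 + 19.4) = 1.66 / 21.06 = 7.88%.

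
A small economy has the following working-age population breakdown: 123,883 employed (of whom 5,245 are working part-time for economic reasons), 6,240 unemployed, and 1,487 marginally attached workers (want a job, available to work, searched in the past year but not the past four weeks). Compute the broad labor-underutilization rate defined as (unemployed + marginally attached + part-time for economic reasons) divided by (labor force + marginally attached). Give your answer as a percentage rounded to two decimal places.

Labor force = 123,883 + 6,240 = 130,123.
Numerator = 6,240 + 1,487 + 5,245 = 12,972.
Denominator = 130,123 + 1,487 = 131,610.
Broad rate = 12,972 / 131,610 = 9.86%.

Broad underutilization rate ≈ 9.86%.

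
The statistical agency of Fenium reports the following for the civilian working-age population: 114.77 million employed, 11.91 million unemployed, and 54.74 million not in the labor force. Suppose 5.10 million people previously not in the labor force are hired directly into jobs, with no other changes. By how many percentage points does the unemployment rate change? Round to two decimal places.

The unemployment rate changes by −0.36 percentage points.

Initially, labor force = 114.77 + 11.91 = 126.68 million, so u = 11.91/126.68 = 9.40%.
After the change, employed and labor force both rise by 5.10; unemployed unchanged → E = 119.87, U = 11.91, labor force = 131.78 million.
New unemployment rate = 11.91 / 131.78 = 9.04%.
Change = 9.04% − 9.40% = −0.36 percentage points.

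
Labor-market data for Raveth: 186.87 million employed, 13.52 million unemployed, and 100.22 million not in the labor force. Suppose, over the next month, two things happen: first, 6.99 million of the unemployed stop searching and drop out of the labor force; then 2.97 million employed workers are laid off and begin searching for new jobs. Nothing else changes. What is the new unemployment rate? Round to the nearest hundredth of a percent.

Initially, labor force = 186.87 + 13.52 = 200.39 million, so u = 13.52/200.39 = 6.75%.
After the first change, unemployed and labor force both fall by 6.99 → E = 186.87, U = 6.53, labor force = 193.40 million.
After the second change, employed falls and unemployed rises by 2.97; labor force unchanged → E = 183.90, U = 9.50, labor force = 193.40 million.
New unemployment rate = 9.50 / 193.40 = 4.91%.

New unemployment rate ≈ 4.91%.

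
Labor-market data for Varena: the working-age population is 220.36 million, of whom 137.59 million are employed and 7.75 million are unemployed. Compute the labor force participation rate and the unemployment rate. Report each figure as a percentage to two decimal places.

Labor force = employed + unemployed = 137.59 + 7.75 = 145.34 million.
Unemployment rate = 7.75 / 145.34 = 5.33%.
Labor force participation rate = 145.34 / 220.36 = 65.96%.

Labor force participation rate ≈ 65.96%; unemployment rate ≈ 5.33%.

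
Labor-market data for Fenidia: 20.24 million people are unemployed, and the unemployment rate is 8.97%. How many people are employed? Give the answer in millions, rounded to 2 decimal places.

About 205.40 million are employed.

Labor force = U / u = 20.24 / 0.0897 ≈ 225.64 million.
Employed = labor force − unemployed = 225.64 − 20.24 = 205.40 million.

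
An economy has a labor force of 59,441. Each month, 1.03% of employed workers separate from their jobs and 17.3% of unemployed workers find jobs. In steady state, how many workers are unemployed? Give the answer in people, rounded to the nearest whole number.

About 3,340 are unemployed in steady state.

Steady-state unemployment rate u* = s/(s+f) = 1.03/(1.03+17.3) = 0.056192.
Unemployed = u* × labor force = 0.056192 × 59,441 ≈ 3,340.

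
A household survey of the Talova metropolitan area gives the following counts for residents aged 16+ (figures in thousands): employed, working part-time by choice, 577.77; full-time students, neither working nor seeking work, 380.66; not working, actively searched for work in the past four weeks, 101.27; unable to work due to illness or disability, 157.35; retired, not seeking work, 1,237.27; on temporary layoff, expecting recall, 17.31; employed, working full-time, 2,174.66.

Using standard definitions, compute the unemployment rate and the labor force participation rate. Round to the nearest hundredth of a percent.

Employed = 577.77 + 2,174.66 = 2,752.43 thousand.
Unemployed = 101.27 + 17.31 = 118.58 thousand (jobless and actively searching, or on temporary layoff).
Labor force = 2,752.43 + 118.58 = 2,871.01 thousand.
Not in labor force = 380.66 + 157.35 + 1,237.27 = 1,775.28 thousand (those not working and not actively searching are outside the labor force).
Civilian working-age population = 2,871.01 + 1,775.28 = 4,646.29 thousand.
Unemployment rate = 118.58 / 2,871.01 = 4.13%.
Labor force participation rate = 2,871.01 / 4,646.29 = 61.79%.

Unemployment rate ≈ 4.13%; labor force participation rate ≈ 61.79%.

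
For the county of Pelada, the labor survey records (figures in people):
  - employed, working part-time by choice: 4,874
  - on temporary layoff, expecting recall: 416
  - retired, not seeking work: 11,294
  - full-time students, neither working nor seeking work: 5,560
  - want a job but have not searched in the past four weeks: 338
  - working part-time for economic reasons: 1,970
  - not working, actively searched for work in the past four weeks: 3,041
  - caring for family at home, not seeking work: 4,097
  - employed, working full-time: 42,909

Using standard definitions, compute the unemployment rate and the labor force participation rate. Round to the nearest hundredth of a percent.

Unemployment rate ≈ 6.50%; labor force participation rate ≈ 71.42%.

Employed = 4,874 + 1,970 + 42,909 = 49,753 (anyone who worked, including part-time for economic reasons, counts as employed).
Unemployed = 416 + 3,041 = 3,457 (jobless and actively searching, or on temporary layoff).
Labor force = 49,753 + 3,457 = 53,210.
Not in labor force = 11,294 + 5,560 + 338 + 4,097 = 21,289 (those not working and not actively searching are outside the labor force — including those who want a job but have given up searching).
Civilian working-age population = 53,210 + 21,289 = 74,499.
Unemployment rate = 3,457 / 53,210 = 6.50%.
Labor force participation rate = 53,210 / 74,499 = 71.42%.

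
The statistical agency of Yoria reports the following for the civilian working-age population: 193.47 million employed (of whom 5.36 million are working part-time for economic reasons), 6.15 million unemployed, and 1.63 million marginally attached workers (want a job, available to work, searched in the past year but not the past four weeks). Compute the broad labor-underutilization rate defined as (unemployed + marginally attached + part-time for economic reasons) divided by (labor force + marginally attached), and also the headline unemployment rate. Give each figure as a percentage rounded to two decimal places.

Broad underutilization rate ≈ 6.53%; headline unemployment rate ≈ 3.08%.

Labor force = 193.47 + 6.15 = 199.62 million.
Numerator = 6.15 + 1.63 + 5.36 = 13.14 million.
Denominator = 199.62 + 1.63 = 201.25 million.
Broad rate = 13.14 / 201.25 = 6.53%.
Headline unemployment rate = 6.15 / 199.62 = 3.08%.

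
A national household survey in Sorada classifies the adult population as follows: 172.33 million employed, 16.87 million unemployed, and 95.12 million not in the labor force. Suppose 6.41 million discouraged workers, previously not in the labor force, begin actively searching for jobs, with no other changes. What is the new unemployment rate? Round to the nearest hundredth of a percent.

New unemployment rate ≈ 11.90%.

Initially, labor force = 172.33 + 16.87 = 189.20 million, so u = 16.87/189.20 = 8.92%.
After the change, unemployed and labor force both rise by 6.41 → E = 172.33, U = 23.28, labor force = 195.61 million.
New unemployment rate = 23.28 / 195.61 = 11.90%.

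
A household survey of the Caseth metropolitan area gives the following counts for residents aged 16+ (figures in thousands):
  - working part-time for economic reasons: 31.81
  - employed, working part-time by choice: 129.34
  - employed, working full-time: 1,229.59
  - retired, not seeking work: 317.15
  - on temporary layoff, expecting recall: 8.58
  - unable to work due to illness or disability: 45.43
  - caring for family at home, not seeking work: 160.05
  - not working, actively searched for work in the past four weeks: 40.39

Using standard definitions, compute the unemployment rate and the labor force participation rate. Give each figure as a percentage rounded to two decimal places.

Unemployment rate ≈ 3.40%; labor force participation rate ≈ 73.37%.

Employed = 31.81 + 129.34 + 1,229.59 = 1,390.74 thousand (anyone who worked, including part-time for economic reasons, counts as employed).
Unemployed = 8.58 + 40.39 = 48.97 thousand (jobless and actively searching, or on temporary layoff).
Labor force = 1,390.74 + 48.97 = 1,439.71 thousand.
Not in labor force = 317.15 + 45.43 + 160.05 = 522.63 thousand (those not working and not actively searching are outside the labor force).
Civilian working-age population = 1,439.71 + 522.63 = 1,962.34 thousand.
Unemployment rate = 48.97 / 1,439.71 = 3.40%.
Labor force participation rate = 1,439.71 / 1,962.34 = 73.37%.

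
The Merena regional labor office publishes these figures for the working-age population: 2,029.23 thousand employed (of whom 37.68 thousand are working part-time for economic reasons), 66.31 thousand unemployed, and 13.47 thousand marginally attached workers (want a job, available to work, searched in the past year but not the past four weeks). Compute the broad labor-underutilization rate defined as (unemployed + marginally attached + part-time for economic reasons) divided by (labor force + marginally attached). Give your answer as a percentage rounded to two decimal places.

Broad underutilization rate ≈ 5.57%.

Labor force = 2,029.23 + 66.31 = 2,095.54 thousand.
Numerator = 66.31 + 13.47 + 37.68 = 117.46 thousand.
Denominator = 2,095.54 + 13.47 = 2,109.01 thousand.
Broad rate = 117.46 / 2,109.01 = 5.57%.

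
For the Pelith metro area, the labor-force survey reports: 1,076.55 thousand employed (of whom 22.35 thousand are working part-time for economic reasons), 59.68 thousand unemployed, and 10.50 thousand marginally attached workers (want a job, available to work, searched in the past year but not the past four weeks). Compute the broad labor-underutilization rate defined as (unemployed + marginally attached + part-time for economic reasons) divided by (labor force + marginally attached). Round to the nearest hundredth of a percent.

Labor force = 1,076.55 + 59.68 = 1,136.23 thousand.
Numerator = 59.68 + 10.50 + 22.35 = 92.53 thousand.
Denominator = 1,136.23 + 10.50 = 1,146.73 thousand.
Broad rate = 92.53 / 1,146.73 = 8.07%.

Broad underutilization rate ≈ 8.07%.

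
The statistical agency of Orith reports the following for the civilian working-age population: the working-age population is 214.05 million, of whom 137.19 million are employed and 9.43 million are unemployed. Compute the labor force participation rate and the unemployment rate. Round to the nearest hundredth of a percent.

Labor force = employed + unemployed = 137.19 + 9.43 = 146.62 million.
Unemployment rate = 9.43 / 146.62 = 6.43%.
Labor force participation rate = 146.62 / 214.05 = 68.50%.

Labor force participation rate ≈ 68.50%; unemployment rate ≈ 6.43%.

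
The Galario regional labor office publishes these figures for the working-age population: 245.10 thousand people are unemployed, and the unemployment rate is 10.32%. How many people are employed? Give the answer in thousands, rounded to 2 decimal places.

Labor force = U / u = 245.10 / 0.1032 ≈ 2,375.00 thousand.
Employed = labor force − unemployed = 2,375.00 − 245.10 = 2,129.90 thousand.

About 2,129.90 thousand are employed.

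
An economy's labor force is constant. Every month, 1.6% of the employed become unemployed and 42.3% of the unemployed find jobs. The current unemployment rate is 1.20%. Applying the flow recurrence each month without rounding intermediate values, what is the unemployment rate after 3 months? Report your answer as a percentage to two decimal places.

With a fixed labor force, u_{t+1} = u_t + s·(1−u_t) − f·u_t = u_t·(1−s−f) + s.
Here 1−s−f = 0.561 and s = 0.016.
u_1 = 0.012000 × 0.561 + 0.016 = 0.022732.
u_2 = 0.022732 × 0.561 + 0.016 = 0.028753.
u_3 = 0.028753 × 0.561 + 0.016 = 0.032130.

Unemployment rate after three months ≈ 3.21%.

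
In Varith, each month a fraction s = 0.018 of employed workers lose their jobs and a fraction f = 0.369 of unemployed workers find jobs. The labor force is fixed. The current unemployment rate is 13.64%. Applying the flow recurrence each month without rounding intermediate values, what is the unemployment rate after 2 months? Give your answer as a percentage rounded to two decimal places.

With a fixed labor force, u_{t+1} = u_t + s·(1−u_t) − f·u_t = u_t·(1−s−f) + s.
Here 1−s−f = 0.613 and s = 0.018.
u_1 = 0.136400 × 0.613 + 0.018 = 0.101613.
u_2 = 0.101613 × 0.613 + 0.018 = 0.080289.

Unemployment rate after two months ≈ 8.03%.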